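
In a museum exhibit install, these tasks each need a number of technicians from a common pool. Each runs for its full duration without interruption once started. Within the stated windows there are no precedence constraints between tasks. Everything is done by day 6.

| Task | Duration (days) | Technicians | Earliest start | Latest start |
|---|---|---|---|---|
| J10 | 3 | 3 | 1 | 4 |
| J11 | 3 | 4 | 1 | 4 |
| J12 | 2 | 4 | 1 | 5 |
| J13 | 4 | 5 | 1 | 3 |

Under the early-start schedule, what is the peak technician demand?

16

Early-start schedule: J10@1, J11@1, J12@1, J13@1.
Load per day: day 1: 16, day 2: 16, day 3: 12, day 4: 5, day 5: 0, day 6: 0.
Peak is 16.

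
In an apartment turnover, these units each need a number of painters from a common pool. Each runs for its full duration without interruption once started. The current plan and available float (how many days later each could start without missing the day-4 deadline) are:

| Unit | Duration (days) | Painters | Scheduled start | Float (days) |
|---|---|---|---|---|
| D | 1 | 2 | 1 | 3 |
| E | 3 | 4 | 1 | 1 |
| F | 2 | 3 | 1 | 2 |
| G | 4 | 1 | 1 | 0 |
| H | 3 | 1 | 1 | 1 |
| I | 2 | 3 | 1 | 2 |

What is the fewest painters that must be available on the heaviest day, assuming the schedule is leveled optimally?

Early-start (D@1, E@1, F@1, G@1, H@1, I@1) gives peak 14: d1:14  d2:12  d3:6  d4:1.
Shift E→2, I→3.
Schedule D@1, E@2, F@1, G@1, H@1, I@3: d1:7  d2:9  d3:9  d4:8 — peak 9.
Total painter-days = 33 over 4 days ⇒ peak ≥ ⌈33/4⌉ = 9, so 9 is optimal.

9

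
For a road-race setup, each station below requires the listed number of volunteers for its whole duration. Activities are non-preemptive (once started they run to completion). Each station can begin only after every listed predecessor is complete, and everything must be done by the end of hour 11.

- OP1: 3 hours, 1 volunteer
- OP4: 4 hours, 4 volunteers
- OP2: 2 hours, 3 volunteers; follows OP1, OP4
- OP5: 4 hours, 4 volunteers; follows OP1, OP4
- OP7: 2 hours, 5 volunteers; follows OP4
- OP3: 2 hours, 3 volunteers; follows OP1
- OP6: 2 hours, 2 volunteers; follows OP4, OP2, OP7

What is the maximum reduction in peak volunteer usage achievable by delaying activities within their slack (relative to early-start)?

8

Early-start peak: h1:5  h2:5  h3:5  h4:7  h5:15  h6:12  h7:6  h8:6  h9:0  h10:0  h11:0 ⇒ 15.
Leveled (OP1@1, OP4@1, OP2@8, OP5@8, OP7@6, OP3@4, OP6@10): h1:5  h2:5  h3:5  h4:7  h5:3  h6:5  h7:5  h8:7  h9:7  h10:6  h11:6 ⇒ 7.
Reduction 15 − 7 = 8.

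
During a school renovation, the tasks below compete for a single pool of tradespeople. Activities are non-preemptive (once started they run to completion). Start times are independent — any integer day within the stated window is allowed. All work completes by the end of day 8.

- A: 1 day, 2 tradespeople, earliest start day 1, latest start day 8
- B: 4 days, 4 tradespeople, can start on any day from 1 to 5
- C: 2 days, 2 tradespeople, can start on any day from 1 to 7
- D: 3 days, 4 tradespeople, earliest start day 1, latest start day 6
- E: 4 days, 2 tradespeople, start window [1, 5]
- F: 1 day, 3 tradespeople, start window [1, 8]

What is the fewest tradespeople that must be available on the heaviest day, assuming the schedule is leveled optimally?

6

Early-start (A@1, B@1, C@1, D@1, E@1, F@1) gives peak 17: d1:17  d2:12  d3:10  d4:6  d5:0  d6:0  d7:0  d8:0.
Shift C→2, D→5, E→4, F→8.
Schedule A@1, B@1, C@2, D@5, E@4, F@8: d1:6  d2:6  d3:6  d4:6  d5:6  d6:6  d7:6  d8:3 — peak 6.
Total tradesperson-days = 45 over 8 days ⇒ peak ≥ ⌈45/8⌉ = 6, so 6 is optimal.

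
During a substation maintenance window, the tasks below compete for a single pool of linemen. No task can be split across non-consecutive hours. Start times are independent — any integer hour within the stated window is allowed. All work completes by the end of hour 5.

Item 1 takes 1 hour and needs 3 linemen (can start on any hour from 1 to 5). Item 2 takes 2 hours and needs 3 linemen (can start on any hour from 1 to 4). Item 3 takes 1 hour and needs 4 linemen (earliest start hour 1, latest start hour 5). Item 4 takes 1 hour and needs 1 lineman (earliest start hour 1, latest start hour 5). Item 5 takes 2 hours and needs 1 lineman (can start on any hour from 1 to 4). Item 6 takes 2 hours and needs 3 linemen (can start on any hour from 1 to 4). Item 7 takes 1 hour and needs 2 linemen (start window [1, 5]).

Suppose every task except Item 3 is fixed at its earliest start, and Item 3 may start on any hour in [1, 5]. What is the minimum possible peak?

Item 3@1: h1:17  h2:7  h3:0  h4:0  h5:0 → peak 17
Item 3@2: h1:13  h2:11  h3:0  h4:0  h5:0 → peak 13
Item 3@3: h1:13  h2:7  h3:4  h4:0  h5:0 → peak 13
Item 3@4: h1:13  h2:7  h3:0  h4:4  h5:0 → peak 13
Item 3@5: h1:13  h2:7  h3:0  h4:0  h5:4 → peak 13
Best is Item 3@2, peak 13.

13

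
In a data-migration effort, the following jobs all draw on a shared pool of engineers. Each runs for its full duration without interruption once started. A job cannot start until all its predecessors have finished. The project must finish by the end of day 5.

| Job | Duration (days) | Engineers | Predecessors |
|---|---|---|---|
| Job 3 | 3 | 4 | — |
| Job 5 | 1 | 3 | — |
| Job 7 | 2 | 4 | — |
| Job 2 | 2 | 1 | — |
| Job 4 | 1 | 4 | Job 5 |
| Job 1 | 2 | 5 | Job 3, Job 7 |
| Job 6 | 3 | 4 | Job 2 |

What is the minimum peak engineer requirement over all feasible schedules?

Early-start (Job 3@1, Job 5@1, Job 7@1, Job 2@1, Job 4@2, Job 1@4, Job 6@3) gives peak 13: d1:12  d2:13  d3:8  d4:9  d5:9.
Shift Job 4→3.
Schedule Job 3@1, Job 5@1, Job 7@1, Job 2@1, Job 4@3, Job 1@4, Job 6@3: d1:12  d2:9  d3:12  d4:9  d5:9 — peak 12.
No arrangement of the 20 feasible schedules does better.

12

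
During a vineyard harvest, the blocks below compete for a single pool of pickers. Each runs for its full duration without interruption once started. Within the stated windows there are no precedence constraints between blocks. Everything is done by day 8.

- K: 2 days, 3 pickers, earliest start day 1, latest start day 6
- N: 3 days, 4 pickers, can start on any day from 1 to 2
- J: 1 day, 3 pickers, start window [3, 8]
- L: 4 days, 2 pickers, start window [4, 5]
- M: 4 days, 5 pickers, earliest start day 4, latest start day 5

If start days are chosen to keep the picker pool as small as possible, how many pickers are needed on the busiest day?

Schedule K@1, N@1, J@3, L@4, M@4: d1:7  d2:7  d3:7  d4:7  d5:7  d6:7  d7:7  d8:0 — peak 7.
Total picker-days = 49 over 8 days ⇒ peak ≥ ⌈49/8⌉ = 7, so 7 is optimal.

7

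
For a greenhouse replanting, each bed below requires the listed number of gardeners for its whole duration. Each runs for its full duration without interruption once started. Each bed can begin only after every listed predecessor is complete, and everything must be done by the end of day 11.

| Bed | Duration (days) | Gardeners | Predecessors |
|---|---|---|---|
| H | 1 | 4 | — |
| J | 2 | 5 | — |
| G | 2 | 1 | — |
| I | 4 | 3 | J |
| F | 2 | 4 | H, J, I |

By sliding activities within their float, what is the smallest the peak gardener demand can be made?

Early-start (H@1, J@1, G@1, I@3, F@7) gives peak 10: d1:10  d2:6  d3:3  d4:3  d5:3  d6:3  d7:4  d8:4  d9:0  d10:0  d11:0.
Shift J→2, G→4, I→4, F→8.
Schedule H@1, J@2, G@4, I@4, F@8: d1:4  d2:5  d3:5  d4:4  d5:4  d6:3  d7:3  d8:4  d9:4  d10:0  d11:0 — peak 5.

5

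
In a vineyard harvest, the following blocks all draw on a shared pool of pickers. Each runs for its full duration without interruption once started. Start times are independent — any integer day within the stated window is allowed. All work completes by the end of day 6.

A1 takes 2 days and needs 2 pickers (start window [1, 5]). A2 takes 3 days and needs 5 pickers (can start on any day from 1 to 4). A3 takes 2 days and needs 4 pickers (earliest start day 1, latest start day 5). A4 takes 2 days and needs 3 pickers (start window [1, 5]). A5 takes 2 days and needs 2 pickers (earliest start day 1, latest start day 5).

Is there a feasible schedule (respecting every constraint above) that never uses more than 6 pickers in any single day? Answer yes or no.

no

Total picker-days = 37; over 6 days the average is 37/6 > 6, so some day must exceed 6.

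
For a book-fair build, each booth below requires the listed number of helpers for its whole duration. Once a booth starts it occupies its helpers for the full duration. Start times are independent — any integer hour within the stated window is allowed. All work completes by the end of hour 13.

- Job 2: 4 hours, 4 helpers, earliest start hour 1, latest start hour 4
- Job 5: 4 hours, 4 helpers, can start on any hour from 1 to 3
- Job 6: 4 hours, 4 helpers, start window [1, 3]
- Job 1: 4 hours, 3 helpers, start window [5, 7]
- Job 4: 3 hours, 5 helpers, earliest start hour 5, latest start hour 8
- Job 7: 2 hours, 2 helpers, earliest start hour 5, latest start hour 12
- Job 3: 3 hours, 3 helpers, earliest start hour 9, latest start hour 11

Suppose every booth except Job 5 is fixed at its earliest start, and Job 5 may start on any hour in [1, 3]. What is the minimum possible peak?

12

Job 5@1: h1:12  h2:12  h3:12  h4:12  h5:10  h6:10  h7:8  h8:3  h9:3  h10:3  h11:3  h12:0  h13:0 → peak 12
Job 5@2: h1:8  h2:12  h3:12  h4:12  h5:14  h6:10  h7:8  h8:3  h9:3  h10:3  h11:3  h12:0  h13:0 → peak 14
Job 5@3: h1:8  h2:8  h3:12  h4:12  h5:14  h6:14  h7:8  h8:3  h9:3  h10:3  h11:3  h12:0  h13:0 → peak 14
Best is Job 5@1, peak 12.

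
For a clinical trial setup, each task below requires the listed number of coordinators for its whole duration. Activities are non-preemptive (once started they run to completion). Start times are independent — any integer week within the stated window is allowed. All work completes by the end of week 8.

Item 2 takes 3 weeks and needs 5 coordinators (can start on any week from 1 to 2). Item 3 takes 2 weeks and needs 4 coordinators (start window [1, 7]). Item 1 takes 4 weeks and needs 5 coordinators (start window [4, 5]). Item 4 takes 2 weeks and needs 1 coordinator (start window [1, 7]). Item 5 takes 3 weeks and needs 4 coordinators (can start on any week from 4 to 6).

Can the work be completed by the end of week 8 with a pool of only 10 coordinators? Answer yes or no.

yes

Schedule Item 2@1, Item 3@1, Item 1@4, Item 4@3, Item 5@5: w1:9  w2:9  w3:6  w4:6  w5:9  w6:9  w7:9  w8:0 — peak 9 ≤ 10.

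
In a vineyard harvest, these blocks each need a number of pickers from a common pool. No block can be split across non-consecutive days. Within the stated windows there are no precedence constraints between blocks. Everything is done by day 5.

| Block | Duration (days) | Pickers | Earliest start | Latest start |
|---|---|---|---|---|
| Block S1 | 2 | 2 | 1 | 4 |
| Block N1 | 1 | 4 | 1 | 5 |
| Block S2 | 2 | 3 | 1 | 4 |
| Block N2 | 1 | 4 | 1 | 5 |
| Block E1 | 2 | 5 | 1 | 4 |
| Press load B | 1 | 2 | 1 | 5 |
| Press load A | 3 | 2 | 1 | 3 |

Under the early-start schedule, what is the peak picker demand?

Early-start schedule: Block S1@1, Block N1@1, Block S2@1, Block N2@1, Block E1@1, Press load B@1, Press load A@1.
Load per day: day 1: 22, day 2: 12, day 3: 2, day 4: 0, day 5: 0.
Peak is 22.

22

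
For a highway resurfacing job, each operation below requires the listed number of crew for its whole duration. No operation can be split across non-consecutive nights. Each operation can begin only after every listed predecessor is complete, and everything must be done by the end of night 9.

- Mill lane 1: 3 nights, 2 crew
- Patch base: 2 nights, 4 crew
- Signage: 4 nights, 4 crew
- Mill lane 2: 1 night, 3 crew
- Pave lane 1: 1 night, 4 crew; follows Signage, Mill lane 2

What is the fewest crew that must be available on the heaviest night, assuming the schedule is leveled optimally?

Early-start (Mill lane 1@1, Patch base@1, Signage@1, Mill lane 2@1, Pave lane 1@5) gives peak 13: n1:13  n2:10  n3:6  n4:4  n5:4  n6:0  n7:0  n8:0  n9:0.
Shift Signage→3, Mill lane 2→7, Pave lane 1→8.
Schedule Mill lane 1@1, Patch base@1, Signage@3, Mill lane 2@7, Pave lane 1@8: n1:6  n2:6  n3:6  n4:4  n5:4  n6:4  n7:3  n8:4  n9:0 — peak 6.

6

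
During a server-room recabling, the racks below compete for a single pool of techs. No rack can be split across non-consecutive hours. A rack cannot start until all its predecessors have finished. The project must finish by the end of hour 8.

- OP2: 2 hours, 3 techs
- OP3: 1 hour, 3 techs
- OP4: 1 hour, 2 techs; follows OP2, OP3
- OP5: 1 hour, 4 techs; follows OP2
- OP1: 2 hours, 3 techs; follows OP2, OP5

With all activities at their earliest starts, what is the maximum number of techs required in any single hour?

6

Early-start schedule: OP2@1, OP3@1, OP4@3, OP5@3, OP1@4.
Load per hour: hour 1: 6, hour 2: 3, hour 3: 6, hour 4: 3, hour 5: 3, hour 6: 0, hour 7: 0, hour 8: 0.
Peak is 6.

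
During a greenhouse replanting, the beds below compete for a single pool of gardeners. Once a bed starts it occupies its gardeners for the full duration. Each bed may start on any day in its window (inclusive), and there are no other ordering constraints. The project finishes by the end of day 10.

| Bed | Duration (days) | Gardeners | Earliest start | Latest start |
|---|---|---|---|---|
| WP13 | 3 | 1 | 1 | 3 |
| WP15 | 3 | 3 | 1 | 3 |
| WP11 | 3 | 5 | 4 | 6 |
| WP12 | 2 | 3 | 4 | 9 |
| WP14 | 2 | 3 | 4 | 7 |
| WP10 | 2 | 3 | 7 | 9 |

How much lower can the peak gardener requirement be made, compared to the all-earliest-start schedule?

Early-start peak: d1:4  d2:4  d3:4  d4:11  d5:11  d6:5  d7:3  d8:3  d9:0  d10:0 ⇒ 11.
Leveled (WP13@1, WP15@1, WP11@4, WP12@7, WP14@7, WP10@9): d1:4  d2:4  d3:4  d4:5  d5:5  d6:5  d7:6  d8:6  d9:3  d10:3 ⇒ 6.
Reduction 11 − 6 = 5.

5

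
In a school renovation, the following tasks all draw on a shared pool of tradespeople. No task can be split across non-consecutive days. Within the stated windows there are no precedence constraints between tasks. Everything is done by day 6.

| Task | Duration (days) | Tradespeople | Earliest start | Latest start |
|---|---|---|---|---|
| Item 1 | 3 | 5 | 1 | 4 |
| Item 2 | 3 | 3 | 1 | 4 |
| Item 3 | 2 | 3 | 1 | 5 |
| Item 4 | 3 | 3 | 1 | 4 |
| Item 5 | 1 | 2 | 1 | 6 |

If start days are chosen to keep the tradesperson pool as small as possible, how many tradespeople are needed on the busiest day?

8

Early-start (Item 1@1, Item 2@1, Item 3@1, Item 4@1, Item 5@1) gives peak 16: d1:16  d2:14  d3:11  d4:0  d5:0  d6:0.
Shift Item 3→4, Item 4→4, Item 5→4.
Schedule Item 1@1, Item 2@1, Item 3@4, Item 4@4, Item 5@4: d1:8  d2:8  d3:8  d4:8  d5:6  d6:3 — peak 8.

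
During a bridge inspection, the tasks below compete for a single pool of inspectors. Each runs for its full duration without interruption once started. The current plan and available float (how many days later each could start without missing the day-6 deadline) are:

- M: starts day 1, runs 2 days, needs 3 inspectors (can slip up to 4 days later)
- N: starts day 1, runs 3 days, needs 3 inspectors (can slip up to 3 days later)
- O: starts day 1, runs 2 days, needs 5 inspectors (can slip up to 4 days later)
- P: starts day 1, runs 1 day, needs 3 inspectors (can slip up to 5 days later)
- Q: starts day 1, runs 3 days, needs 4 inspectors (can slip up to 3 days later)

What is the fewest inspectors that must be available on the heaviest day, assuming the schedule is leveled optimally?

8

Early-start (M@1, N@1, O@1, P@1, Q@1) gives peak 18: d1:18  d2:15  d3:7  d4:0  d5:0  d6:0.
Shift N→3, P→3, Q→4.
Schedule M@1, N@3, O@1, P@3, Q@4: d1:8  d2:8  d3:6  d4:7  d5:7  d6:4 — peak 8.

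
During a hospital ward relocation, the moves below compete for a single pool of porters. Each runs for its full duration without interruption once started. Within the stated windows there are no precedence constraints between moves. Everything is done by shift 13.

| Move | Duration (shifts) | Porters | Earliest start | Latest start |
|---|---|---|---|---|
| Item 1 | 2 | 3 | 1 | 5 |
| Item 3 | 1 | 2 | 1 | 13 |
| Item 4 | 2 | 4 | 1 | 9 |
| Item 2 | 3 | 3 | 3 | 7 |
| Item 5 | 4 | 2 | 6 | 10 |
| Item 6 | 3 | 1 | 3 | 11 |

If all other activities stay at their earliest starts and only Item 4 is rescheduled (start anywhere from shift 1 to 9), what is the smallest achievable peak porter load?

Item 4@1: s1:9  s2:7  s3:4  s4:4  s5:4  s6:2  s7:2  s8:2  s9:2  s10:0  s11:0  s12:0  s13:0 → peak 9
Item 4@2: s1:5  s2:7  s3:8  s4:4  s5:4  s6:2  s7:2  s8:2  s9:2  s10:0  s11:0  s12:0  s13:0 → peak 8
Item 4@3: s1:5  s2:3  s3:8  s4:8  s5:4  s6:2  s7:2  s8:2  s9:2  s10:0  s11:0  s12:0  s13:0 → peak 8
Item 4@4: s1:5  s2:3  s3:4  s4:8  s5:8  s6:2  s7:2  s8:2  s9:2  s10:0  s11:0  s12:0  s13:0 → peak 8
Item 4@5: s1:5  s2:3  s3:4  s4:4  s5:8  s6:6  s7:2  s8:2  s9:2  s10:0  s11:0  s12:0  s13:0 → peak 8
Item 4@6: s1:5  s2:3  s3:4  s4:4  s5:4  s6:6  s7:6  s8:2  s9:2  s10:0  s11:0  s12:0  s13:0 → peak 6
Item 4@7: s1:5  s2:3  s3:4  s4:4  s5:4  s6:2  s7:6  s8:6  s9:2  s10:0  s11:0  s12:0  s13:0 → peak 6
Item 4@8: s1:5  s2:3  s3:4  s4:4  s5:4  s6:2  s7:2  s8:6  s9:6  s10:0  s11:0  s12:0  s13:0 → peak 6
Item 4@9: s1:5  s2:3  s3:4  s4:4  s5:4  s6:2  s7:2  s8:2  s9:6  s10:4  s11:0  s12:0  s13:0 → peak 6
Best is Item 4@6, peak 6.

6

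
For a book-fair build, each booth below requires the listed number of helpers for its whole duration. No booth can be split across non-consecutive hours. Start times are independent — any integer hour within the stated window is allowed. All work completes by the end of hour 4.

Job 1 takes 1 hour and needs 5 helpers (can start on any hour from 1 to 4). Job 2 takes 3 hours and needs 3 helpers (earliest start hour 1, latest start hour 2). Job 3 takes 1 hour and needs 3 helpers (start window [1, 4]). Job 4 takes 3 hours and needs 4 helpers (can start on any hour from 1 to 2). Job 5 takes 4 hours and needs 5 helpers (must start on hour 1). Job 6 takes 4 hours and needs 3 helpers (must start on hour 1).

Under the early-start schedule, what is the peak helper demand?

Early-start schedule: Job 1@1, Job 2@1, Job 3@1, Job 4@1, Job 5@1, Job 6@1.
Load per hour: hour 1: 23, hour 2: 15, hour 3: 15, hour 4: 8.
Peak is 23.

23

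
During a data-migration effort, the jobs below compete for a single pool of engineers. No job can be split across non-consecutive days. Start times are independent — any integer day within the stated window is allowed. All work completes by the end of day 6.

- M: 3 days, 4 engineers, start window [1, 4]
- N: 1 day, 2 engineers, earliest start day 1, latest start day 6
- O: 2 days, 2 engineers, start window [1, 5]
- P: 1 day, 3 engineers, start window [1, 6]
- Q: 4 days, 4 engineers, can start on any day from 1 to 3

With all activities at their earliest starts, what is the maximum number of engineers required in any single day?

15

Early-start schedule: M@1, N@1, O@1, P@1, Q@1.
Load per day: day 1: 15, day 2: 10, day 3: 8, day 4: 4, day 5: 0, day 6: 0.
Peak is 15.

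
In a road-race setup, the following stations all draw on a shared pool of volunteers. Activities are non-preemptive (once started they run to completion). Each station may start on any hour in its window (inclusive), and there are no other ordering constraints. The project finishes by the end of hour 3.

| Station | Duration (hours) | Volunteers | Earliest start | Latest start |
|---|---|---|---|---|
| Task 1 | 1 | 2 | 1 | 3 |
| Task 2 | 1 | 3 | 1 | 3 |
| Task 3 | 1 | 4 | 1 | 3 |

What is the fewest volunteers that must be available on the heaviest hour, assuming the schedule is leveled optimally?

4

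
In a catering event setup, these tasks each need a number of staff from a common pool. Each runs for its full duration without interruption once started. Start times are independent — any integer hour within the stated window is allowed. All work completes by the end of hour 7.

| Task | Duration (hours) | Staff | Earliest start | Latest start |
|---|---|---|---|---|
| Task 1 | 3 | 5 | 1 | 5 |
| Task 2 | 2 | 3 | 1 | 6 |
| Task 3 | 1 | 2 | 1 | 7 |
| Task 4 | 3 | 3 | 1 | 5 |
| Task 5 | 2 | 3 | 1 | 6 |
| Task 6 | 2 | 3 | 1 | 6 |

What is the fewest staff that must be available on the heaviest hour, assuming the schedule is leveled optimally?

Early-start (Task 1@1, Task 2@1, Task 3@1, Task 4@1, Task 5@1, Task 6@1) gives peak 19: h1:19  h2:17  h3:8  h4:0  h5:0  h6:0  h7:0.
Shift Task 3→3, Task 4→4, Task 5→4, Task 6→6.
Schedule Task 1@1, Task 2@1, Task 3@3, Task 4@4, Task 5@4, Task 6@6: h1:8  h2:8  h3:7  h4:6  h5:6  h6:6  h7:3 — peak 8.

8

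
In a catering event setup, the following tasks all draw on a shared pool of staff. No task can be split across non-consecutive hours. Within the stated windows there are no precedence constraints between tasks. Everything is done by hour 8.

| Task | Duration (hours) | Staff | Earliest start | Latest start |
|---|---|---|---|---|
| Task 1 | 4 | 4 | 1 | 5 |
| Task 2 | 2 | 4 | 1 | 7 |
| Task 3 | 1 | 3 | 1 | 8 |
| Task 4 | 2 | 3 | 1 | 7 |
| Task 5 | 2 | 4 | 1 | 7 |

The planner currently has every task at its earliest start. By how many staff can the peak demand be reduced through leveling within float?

Early-start peak: h1:18  h2:15  h3:4  h4:4  h5:0  h6:0  h7:0  h8:0 ⇒ 18.
Leveled (Task 1@1, Task 2@5, Task 3@1, Task 4@2, Task 5@7): h1:7  h2:7  h3:7  h4:4  h5:4  h6:4  h7:4  h8:4 ⇒ 7.
Reduction 18 − 7 = 11.

11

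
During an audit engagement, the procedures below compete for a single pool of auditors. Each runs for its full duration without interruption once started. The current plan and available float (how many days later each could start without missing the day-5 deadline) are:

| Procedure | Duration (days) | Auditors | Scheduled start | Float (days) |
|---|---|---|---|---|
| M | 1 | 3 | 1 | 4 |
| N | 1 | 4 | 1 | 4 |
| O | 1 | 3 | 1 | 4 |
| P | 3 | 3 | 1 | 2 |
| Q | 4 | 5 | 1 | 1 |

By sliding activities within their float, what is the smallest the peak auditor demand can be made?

Early-start (M@1, N@1, O@1, P@1, Q@1) gives peak 18: d1:18  d2:8  d3:8  d4:5  d5:0.
Shift O→2, P→3, Q→2.
Schedule M@1, N@1, O@2, P@3, Q@2: d1:7  d2:8  d3:8  d4:8  d5:8 — peak 8.
Total auditor-days = 39 over 5 days ⇒ peak ≥ ⌈39/5⌉ = 8, so 8 is optimal.

8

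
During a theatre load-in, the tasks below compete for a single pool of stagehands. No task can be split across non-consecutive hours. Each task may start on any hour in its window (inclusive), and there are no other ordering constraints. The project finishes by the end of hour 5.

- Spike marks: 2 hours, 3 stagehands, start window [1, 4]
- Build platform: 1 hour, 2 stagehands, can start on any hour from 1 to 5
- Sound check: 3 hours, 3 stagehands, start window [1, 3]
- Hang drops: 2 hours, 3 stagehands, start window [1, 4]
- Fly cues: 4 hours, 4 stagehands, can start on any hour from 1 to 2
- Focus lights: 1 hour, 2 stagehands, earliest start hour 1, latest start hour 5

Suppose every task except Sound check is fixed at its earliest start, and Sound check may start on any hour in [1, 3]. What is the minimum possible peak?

Sound check@1: h1:17  h2:13  h3:7  h4:4  h5:0 → peak 17
Sound check@2: h1:14  h2:13  h3:7  h4:7  h5:0 → peak 14
Sound check@3: h1:14  h2:10  h3:7  h4:7  h5:3 → peak 14
Best is Sound check@2, peak 14.

14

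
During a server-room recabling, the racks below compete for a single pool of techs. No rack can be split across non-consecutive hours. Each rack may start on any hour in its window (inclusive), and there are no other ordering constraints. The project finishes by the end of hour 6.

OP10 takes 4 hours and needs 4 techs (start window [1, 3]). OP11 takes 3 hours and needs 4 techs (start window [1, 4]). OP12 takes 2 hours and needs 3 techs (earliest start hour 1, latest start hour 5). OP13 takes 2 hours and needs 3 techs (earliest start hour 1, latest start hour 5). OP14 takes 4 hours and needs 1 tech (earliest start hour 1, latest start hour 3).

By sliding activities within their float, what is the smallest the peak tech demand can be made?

Early-start (OP10@1, OP11@1, OP12@1, OP13@1, OP14@1) gives peak 15: h1:15  h2:15  h3:9  h4:5  h5:0  h6:0.
Shift OP12→4, OP13→5.
Schedule OP10@1, OP11@1, OP12@4, OP13@5, OP14@1: h1:9  h2:9  h3:9  h4:8  h5:6  h6:3 — peak 9.

9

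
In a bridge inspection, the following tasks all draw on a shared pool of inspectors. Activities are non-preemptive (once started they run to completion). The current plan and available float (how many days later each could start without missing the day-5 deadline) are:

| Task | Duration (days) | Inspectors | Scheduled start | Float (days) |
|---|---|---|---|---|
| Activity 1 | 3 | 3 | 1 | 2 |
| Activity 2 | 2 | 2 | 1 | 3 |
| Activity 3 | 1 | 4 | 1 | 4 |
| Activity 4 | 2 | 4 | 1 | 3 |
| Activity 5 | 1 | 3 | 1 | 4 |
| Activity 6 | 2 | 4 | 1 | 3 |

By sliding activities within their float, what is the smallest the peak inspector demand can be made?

8

Early-start (Activity 1@1, Activity 2@1, Activity 3@1, Activity 4@1, Activity 5@1, Activity 6@1) gives peak 20: d1:20  d2:13  d3:3  d4:0  d5:0.
Shift Activity 3→3, Activity 4→4, Activity 6→4.
Schedule Activity 1@1, Activity 2@1, Activity 3@3, Activity 4@4, Activity 5@1, Activity 6@4: d1:8  d2:5  d3:7  d4:8  d5:8 — peak 8.
Total inspector-days = 36 over 5 days ⇒ peak ≥ ⌈36/5⌉ = 8, so 8 is optimal.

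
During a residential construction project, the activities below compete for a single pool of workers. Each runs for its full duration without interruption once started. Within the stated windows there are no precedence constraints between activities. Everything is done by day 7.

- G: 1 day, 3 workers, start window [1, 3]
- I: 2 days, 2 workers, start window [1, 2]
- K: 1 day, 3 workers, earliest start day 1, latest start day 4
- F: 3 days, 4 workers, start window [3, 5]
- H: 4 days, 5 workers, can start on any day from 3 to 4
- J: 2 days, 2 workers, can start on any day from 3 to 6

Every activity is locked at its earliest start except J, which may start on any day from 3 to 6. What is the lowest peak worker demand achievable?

9

J@3: d1:8  d2:2  d3:11  d4:11  d5:9  d6:5  d7:0 → peak 11
J@4: d1:8  d2:2  d3:9  d4:11  d5:11  d6:5  d7:0 → peak 11
J@5: d1:8  d2:2  d3:9  d4:9  d5:11  d6:7  d7:0 → peak 11
J@6: d1:8  d2:2  d3:9  d4:9  d5:9  d6:7  d7:2 → peak 9
Best is J@6, peak 9.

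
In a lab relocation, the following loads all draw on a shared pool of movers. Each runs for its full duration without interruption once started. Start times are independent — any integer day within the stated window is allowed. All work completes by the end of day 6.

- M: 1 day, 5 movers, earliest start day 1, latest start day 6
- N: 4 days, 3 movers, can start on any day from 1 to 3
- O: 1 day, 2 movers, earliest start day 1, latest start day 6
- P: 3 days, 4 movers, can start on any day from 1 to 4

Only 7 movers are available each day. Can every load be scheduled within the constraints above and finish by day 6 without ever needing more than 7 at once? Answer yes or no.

Schedule M@1, N@2, O@1, P@2: d1:7  d2:7  d3:7  d4:7  d5:3  d6:0 — peak 7 ≤ 7.

yes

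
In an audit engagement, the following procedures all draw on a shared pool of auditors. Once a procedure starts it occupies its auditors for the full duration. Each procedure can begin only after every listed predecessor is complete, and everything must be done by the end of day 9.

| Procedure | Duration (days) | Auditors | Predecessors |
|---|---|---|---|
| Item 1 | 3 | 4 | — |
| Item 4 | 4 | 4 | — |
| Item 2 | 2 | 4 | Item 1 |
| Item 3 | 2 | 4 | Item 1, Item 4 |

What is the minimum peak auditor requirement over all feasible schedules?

Schedule Item 1@1, Item 4@1, Item 2@4, Item 3@5: d1:8  d2:8  d3:8  d4:8  d5:8  d6:4  d7:0  d8:0  d9:0 — peak 8.

8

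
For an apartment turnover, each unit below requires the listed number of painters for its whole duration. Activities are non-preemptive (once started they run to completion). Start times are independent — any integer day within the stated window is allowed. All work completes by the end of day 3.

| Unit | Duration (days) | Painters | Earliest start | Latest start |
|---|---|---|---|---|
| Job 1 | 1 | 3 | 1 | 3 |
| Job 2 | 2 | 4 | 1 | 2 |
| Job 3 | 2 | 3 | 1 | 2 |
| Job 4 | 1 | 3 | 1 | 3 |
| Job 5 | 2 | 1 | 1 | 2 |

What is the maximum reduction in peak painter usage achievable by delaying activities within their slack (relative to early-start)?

6

Early-start peak: d1:14  d2:8  d3:0 ⇒ 14.
Leveled (Job 1@1, Job 2@1, Job 3@2, Job 4@3, Job 5@1): d1:8  d2:8  d3:6 ⇒ 8.
Reduction 14 − 8 = 6.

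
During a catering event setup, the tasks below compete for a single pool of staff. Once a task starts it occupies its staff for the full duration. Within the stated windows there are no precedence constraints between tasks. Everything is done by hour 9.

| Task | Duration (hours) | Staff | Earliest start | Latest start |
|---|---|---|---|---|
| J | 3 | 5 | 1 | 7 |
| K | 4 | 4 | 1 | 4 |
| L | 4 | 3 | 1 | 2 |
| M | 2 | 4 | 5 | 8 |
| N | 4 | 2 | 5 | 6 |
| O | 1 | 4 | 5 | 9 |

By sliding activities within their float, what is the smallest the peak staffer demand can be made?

8

Early-start (J@1, K@1, L@1, M@5, N@5, O@5) gives peak 12: h1:12  h2:12  h3:12  h4:7  h5:10  h6:6  h7:2  h8:2  h9:0.
Shift K→4, M→8, O→9.
Schedule J@1, K@4, L@1, M@8, N@5, O@9: h1:8  h2:8  h3:8  h4:7  h5:6  h6:6  h7:6  h8:6  h9:8 — peak 8.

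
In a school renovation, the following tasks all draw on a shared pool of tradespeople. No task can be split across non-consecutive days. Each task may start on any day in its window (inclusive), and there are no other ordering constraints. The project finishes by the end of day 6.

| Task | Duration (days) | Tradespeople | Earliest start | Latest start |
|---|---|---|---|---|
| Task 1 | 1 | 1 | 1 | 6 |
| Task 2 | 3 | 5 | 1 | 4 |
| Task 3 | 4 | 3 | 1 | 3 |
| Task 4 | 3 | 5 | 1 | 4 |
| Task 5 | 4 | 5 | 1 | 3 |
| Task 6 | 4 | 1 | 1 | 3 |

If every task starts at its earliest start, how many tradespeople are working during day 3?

At early start, day 3 has: Task 2, Task 3, Task 4, Task 5, Task 6.
Demand: 5 + 3 + 5 + 5 + 1 = 19.

19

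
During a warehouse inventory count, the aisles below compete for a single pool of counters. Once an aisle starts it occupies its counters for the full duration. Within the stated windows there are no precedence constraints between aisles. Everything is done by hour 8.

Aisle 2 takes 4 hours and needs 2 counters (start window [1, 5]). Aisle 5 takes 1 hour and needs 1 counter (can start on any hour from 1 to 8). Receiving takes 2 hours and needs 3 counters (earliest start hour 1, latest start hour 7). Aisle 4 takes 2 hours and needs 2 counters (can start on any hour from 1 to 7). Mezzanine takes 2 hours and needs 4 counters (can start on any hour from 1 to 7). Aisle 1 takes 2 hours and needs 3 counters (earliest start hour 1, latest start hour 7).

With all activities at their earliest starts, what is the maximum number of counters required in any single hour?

Early-start schedule: Aisle 2@1, Aisle 5@1, Receiving@1, Aisle 4@1, Mezzanine@1, Aisle 1@1.
Load per hour: hour 1: 15, hour 2: 14, hour 3: 2, hour 4: 2, hour 5: 0, hour 6: 0, hour 7: 0, hour 8: 0.
Peak is 15.

15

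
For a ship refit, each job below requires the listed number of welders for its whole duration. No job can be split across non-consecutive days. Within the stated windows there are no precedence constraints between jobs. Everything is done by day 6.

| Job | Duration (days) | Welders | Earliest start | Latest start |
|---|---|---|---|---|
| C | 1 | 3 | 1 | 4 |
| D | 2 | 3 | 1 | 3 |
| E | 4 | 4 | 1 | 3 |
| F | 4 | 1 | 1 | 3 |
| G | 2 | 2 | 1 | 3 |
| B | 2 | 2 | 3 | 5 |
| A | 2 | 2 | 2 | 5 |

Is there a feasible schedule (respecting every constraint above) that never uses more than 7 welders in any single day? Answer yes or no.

The minimum achievable peak is 8; 7 < 8, so no feasible schedule stays within the cap.

no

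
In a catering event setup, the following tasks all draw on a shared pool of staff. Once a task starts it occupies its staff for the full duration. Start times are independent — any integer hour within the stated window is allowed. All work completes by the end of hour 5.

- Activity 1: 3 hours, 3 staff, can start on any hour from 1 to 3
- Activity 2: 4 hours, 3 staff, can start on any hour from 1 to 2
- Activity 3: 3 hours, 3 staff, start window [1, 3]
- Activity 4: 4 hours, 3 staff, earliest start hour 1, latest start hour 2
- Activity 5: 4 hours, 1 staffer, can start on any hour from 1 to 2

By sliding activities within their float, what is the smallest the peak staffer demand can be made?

Schedule Activity 1@1, Activity 2@1, Activity 3@1, Activity 4@1, Activity 5@1: h1:13  h2:13  h3:13  h4:7  h5:0 — peak 13.

13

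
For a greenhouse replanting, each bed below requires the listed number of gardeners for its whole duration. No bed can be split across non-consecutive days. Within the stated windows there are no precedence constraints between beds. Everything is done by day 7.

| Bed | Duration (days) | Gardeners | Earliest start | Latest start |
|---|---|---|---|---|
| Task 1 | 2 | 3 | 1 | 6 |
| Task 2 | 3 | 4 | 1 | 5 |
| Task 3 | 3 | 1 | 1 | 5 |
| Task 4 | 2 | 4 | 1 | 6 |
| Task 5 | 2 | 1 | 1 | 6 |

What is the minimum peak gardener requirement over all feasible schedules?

5

Early-start (Task 1@1, Task 2@1, Task 3@1, Task 4@1, Task 5@1) gives peak 13: d1:13  d2:13  d3:5  d4:0  d5:0  d6:0  d7:0.
Shift Task 2→3, Task 4→6.
Schedule Task 1@1, Task 2@3, Task 3@1, Task 4@6, Task 5@1: d1:5  d2:5  d3:5  d4:4  d5:4  d6:4  d7:4 — peak 5.
Total gardener-days = 31 over 7 days ⇒ peak ≥ ⌈31/7⌉ = 5, so 5 is optimal.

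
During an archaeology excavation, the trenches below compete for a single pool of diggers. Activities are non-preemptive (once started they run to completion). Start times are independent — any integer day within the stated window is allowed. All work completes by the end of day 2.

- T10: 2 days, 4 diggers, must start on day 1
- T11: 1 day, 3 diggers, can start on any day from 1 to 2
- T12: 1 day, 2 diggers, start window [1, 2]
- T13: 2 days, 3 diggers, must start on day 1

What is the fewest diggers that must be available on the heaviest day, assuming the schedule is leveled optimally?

10

Early-start (T10@1, T11@1, T12@1, T13@1) gives peak 12: d1:12  d2:7.
Shift T12→2.
Schedule T10@1, T11@1, T12@2, T13@1: d1:10  d2:9 — peak 10.
Total digger-days = 19 over 2 days ⇒ peak ≥ ⌈19/2⌉ = 10, so 10 is optimal.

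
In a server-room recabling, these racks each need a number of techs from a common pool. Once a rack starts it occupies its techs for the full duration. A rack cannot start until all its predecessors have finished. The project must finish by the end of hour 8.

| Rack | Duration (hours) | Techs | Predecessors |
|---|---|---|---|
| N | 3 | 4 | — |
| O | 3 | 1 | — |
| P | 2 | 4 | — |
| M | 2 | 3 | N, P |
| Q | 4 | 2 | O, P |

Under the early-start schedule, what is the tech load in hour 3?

5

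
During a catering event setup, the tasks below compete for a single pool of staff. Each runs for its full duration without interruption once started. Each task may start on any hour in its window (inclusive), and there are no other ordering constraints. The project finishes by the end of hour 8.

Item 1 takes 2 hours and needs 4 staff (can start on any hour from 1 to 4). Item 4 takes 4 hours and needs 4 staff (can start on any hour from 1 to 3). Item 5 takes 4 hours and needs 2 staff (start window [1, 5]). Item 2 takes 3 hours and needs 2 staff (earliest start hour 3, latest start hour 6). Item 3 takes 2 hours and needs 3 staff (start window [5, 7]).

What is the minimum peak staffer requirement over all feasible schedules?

6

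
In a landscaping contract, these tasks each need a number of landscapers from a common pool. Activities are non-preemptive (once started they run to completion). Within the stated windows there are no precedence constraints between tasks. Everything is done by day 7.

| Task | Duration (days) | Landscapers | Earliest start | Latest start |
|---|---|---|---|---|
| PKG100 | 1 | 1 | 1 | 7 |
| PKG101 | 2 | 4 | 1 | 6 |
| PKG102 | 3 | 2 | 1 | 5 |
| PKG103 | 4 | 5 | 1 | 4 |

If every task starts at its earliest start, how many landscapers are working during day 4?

5

At early start, day 4 has: PKG103.
Demand: 5 = 5.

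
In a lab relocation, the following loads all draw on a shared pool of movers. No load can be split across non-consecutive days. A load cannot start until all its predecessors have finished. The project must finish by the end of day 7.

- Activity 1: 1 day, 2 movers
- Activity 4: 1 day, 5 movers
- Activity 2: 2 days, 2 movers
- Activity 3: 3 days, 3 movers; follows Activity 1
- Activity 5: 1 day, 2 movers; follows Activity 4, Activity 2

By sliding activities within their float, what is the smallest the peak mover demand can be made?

Early-start (Activity 1@1, Activity 4@1, Activity 2@1, Activity 3@2, Activity 5@3) gives peak 9: d1:9  d2:5  d3:5  d4:3  d5:0  d6:0  d7:0.
Shift Activity 4→2, Activity 2→3, Activity 3→3, Activity 5→5.
Schedule Activity 1@1, Activity 4@2, Activity 2@3, Activity 3@3, Activity 5@5: d1:2  d2:5  d3:5  d4:5  d5:5  d6:0  d7:0 — peak 5.

5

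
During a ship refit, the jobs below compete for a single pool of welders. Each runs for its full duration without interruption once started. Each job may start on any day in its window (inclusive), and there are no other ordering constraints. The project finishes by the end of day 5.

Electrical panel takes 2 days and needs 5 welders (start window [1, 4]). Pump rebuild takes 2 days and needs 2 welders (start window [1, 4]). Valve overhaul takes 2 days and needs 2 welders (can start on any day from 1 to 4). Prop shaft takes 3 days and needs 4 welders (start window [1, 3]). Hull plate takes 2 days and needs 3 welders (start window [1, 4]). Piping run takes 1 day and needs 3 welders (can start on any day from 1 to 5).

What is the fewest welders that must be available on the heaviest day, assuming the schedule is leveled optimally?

8

Early-start (Electrical panel@1, Pump rebuild@1, Valve overhaul@1, Prop shaft@1, Hull plate@1, Piping run@1) gives peak 19: d1:19  d2:16  d3:4  d4:0  d5:0.
Shift Pump rebuild→3, Valve overhaul→3, Prop shaft→3, Piping run→5.
Schedule Electrical panel@1, Pump rebuild@3, Valve overhaul@3, Prop shaft@3, Hull plate@1, Piping run@5: d1:8  d2:8  d3:8  d4:8  d5:7 — peak 8.
Total welder-days = 39 over 5 days ⇒ peak ≥ ⌈39/5⌉ = 8, so 8 is optimal.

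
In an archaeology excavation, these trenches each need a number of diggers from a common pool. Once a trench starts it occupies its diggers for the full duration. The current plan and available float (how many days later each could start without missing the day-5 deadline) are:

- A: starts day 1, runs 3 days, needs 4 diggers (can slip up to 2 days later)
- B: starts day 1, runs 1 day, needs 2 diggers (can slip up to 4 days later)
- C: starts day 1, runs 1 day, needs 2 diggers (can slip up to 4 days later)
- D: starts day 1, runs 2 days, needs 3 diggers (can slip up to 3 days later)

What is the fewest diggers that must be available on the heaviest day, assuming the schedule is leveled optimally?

Early-start (A@1, B@1, C@1, D@1) gives peak 11: d1:11  d2:7  d3:4  d4:0  d5:0.
Shift B→4, C→5, D→4.
Schedule A@1, B@4, C@5, D@4: d1:4  d2:4  d3:4  d4:5  d5:5 — peak 5.
Total digger-days = 22 over 5 days ⇒ peak ≥ ⌈22/5⌉ = 5, so 5 is optimal.

5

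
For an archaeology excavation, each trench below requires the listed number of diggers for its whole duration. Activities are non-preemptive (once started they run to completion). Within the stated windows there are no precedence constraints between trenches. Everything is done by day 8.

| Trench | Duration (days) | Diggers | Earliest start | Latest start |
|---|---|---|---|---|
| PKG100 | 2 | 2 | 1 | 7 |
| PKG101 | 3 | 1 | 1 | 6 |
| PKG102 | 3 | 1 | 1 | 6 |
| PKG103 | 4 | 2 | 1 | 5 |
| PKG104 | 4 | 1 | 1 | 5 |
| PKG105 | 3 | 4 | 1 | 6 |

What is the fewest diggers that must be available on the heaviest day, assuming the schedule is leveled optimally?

5

Early-start (PKG100@1, PKG101@1, PKG102@1, PKG103@1, PKG104@1, PKG105@1) gives peak 11: d1:11  d2:11  d3:9  d4:3  d5:0  d6:0  d7:0  d8:0.
Shift PKG102→3, PKG104→3, PKG105→6.
Schedule PKG100@1, PKG101@1, PKG102@3, PKG103@1, PKG104@3, PKG105@6: d1:5  d2:5  d3:5  d4:4  d5:2  d6:5  d7:4  d8:4 — peak 5.
Total digger-days = 34 over 8 days ⇒ peak ≥ ⌈34/8⌉ = 5, so 5 is optimal.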